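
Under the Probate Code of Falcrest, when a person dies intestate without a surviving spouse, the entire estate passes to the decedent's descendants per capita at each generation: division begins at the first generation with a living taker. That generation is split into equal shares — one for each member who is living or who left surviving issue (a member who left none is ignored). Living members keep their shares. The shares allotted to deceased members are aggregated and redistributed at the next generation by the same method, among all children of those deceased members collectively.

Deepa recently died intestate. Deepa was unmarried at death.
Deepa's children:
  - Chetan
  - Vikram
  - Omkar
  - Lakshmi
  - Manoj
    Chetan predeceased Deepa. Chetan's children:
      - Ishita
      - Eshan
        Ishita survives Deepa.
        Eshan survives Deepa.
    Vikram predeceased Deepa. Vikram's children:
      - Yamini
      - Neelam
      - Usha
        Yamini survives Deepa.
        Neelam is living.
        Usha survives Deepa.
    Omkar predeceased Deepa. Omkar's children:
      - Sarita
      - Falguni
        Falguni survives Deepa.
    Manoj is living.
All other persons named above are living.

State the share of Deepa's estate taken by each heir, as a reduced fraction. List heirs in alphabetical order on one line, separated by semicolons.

There is no surviving spouse, so the entire estate passes to Deepa's descendants per capita at each generation.
At generation 1 (Chetan, Vikram, Omkar, Lakshmi, Manoj) there are 5 shares of (1)/5 = 1/5 each.
Living: Lakshmi and Manoj — each takes 1/5.
Deceased: Chetan, Vikram, and Omkar. Their combined 3/5 is pooled and carried to generation 2.
At generation 2 (Ishita, Eshan, Yamini, Neelam, Usha, Sarita, Falguni) there are 7 shares of (3/5)/7 = 3/35 each.
Living: Ishita, Eshan, Yamini, Neelam, Usha, Sarita, and Falguni — each takes 3/35.

Eshan 3/35; Falguni 3/35; Ishita 3/35; Lakshmi 1/5; Manoj 1/5; Neelam 3/35; Sarita 3/35; Usha 3/35; Yamini 3/35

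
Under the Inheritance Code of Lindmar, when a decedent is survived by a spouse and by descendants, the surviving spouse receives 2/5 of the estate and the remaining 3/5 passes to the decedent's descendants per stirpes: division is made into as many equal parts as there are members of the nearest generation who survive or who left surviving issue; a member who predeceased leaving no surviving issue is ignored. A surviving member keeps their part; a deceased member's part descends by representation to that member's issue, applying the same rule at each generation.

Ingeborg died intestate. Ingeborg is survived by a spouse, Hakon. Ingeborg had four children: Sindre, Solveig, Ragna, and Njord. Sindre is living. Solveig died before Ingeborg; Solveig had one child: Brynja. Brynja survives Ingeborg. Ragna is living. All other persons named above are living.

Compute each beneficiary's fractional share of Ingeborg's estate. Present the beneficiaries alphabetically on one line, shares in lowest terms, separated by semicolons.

Brynja 3/20; Hakon 2/5; Njord 3/20; Ragna 3/20; Sindre 3/20

Hakon, as surviving spouse, takes 2/5.
The remaining 3/5 passes to Ingeborg's descendants per stirpes.
The 3/5 is divided into 4 equal shares of 3/20 among Sindre, Solveig, Ragna, Njord.
Sindre is living and takes 3/20.
Solveig predeceased; the 3/20 allotted to Solveig's branch passes to Solveig's issue by representation.
Brynja is the sole taker at this level and receives the full 3/20.
Ragna is living and takes 3/20.
Njord is living and takes 3/20.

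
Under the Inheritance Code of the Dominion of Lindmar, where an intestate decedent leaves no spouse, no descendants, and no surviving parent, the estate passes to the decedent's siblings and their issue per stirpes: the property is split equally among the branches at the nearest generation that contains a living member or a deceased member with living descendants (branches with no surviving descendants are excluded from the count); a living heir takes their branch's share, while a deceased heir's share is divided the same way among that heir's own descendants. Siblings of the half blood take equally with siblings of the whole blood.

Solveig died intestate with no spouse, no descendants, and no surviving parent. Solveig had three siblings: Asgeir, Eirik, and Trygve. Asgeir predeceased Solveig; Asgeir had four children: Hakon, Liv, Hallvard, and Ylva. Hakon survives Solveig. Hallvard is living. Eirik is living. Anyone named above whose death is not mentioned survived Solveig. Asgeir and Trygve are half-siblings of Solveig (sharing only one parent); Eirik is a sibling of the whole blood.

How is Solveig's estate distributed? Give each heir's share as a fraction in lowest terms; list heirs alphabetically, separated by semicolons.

Eirik 1/3; Hakon 1/12; Hallvard 1/12; Liv 1/12; Trygve 1/3; Ylva 1/12

No spouse, descendants, or parent survives, so the estate passes to Solveig's siblings per stirpes.
Half-blood and whole-blood siblings take equally under the stated rule.
The estate is divided into 3 equal shares of 1/3 among Asgeir, Eirik, Trygve.
Asgeir predeceased; the 1/3 allotted to Asgeir's branch passes to Asgeir's issue by representation.
The 1/3 is divided into 4 equal shares of 1/12 among Hakon, Liv, Hallvard, Ylva.
Hakon is living and takes 1/12.
Liv is living and takes 1/12.
Hallvard is living and takes 1/12.
Ylva is living and takes 1/12.
Eirik is living and takes 1/3.
Trygve is living and takes 1/3.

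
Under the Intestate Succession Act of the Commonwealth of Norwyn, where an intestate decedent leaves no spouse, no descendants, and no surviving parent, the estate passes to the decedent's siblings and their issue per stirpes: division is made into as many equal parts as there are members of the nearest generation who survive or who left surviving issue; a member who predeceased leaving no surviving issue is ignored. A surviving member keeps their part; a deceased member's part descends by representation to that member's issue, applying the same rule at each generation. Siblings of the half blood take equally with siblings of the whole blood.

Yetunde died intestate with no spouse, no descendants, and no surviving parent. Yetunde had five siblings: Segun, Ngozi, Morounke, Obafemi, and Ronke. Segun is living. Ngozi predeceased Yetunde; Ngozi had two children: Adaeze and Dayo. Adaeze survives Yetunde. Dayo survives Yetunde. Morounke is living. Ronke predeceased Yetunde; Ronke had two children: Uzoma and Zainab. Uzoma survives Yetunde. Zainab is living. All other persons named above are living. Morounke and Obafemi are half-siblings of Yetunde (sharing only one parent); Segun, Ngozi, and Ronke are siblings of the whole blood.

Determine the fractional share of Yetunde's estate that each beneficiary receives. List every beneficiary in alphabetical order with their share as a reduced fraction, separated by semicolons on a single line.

No spouse, descendants, or parent survives, so the estate passes to Yetunde's siblings per stirpes.
Half-blood and whole-blood siblings take equally under the stated rule.
The estate is divided into 5 equal shares of 1/5 among Segun, Ngozi, Morounke, Obafemi, Ronke.
Segun is living and takes 1/5.
Ngozi predeceased; the 1/5 allotted to Ngozi's branch passes to Ngozi's issue by representation.
The 1/5 is divided into 2 equal shares of 1/10 among Adaeze, Dayo.
Adaeze is living and takes 1/10.
Dayo is living and takes 1/10.
Morounke is living and takes 1/5.
Obafemi is living and takes 1/5.
Ronke predeceased; the 1/5 allotted to Ronke's branch passes to Ronke's issue by representation.
The 1/5 is divided into 2 equal shares of 1/10 among Uzoma, Zainab.
Uzoma is living and takes 1/10.
Zainab is living and takes 1/10.

Adaeze 1/10; Dayo 1/10; Morounke 1/5; Obafemi 1/5; Segun 1/5; Uzoma 1/10; Zainab 1/10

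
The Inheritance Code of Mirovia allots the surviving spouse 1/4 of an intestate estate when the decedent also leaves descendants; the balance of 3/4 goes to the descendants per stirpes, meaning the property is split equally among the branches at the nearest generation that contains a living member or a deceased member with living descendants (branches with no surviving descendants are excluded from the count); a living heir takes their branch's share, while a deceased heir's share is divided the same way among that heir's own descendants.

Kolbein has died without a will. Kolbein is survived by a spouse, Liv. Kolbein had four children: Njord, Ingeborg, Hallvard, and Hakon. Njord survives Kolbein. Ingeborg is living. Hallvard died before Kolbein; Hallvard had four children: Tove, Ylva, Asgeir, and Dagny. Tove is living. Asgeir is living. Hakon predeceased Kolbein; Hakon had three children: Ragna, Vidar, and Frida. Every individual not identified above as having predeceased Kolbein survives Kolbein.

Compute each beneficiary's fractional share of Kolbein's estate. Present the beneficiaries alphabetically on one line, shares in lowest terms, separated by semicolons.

Asgeir 3/64; Dagny 3/64; Frida 1/16; Ingeborg 3/16; Liv 1/4; Njord 3/16; Ragna 1/16; Tove 3/64; Vidar 1/16; Ylva 3/64

Liv, as surviving spouse, takes 1/4.
The remaining 3/4 passes to Kolbein's descendants per stirpes.
The 3/4 is divided into 4 equal shares of 3/16 among Njord, Ingeborg, Hallvard, Hakon.
Njord is living and takes 3/16.
Ingeborg is living and takes 3/16.
Hallvard predeceased; the 3/16 allotted to Hallvard's branch passes to Hallvard's issue by representation.
The 3/16 is divided into 4 equal shares of 3/64 among Tove, Ylva, Asgeir, Dagny.
Tove is living and takes 3/64.
Ylva is living and takes 3/64.
Asgeir is living and takes 3/64.
Dagny is living and takes 3/64.
Hakon predeceased; the 3/16 allotted to Hakon's branch passes to Hakon's issue by representation.
The 3/16 is divided into 3 equal shares of 1/16 among Ragna, Vidar, Frida.
Ragna is living and takes 1/16.
Vidar is living and takes 1/16.
Frida is living and takes 1/16.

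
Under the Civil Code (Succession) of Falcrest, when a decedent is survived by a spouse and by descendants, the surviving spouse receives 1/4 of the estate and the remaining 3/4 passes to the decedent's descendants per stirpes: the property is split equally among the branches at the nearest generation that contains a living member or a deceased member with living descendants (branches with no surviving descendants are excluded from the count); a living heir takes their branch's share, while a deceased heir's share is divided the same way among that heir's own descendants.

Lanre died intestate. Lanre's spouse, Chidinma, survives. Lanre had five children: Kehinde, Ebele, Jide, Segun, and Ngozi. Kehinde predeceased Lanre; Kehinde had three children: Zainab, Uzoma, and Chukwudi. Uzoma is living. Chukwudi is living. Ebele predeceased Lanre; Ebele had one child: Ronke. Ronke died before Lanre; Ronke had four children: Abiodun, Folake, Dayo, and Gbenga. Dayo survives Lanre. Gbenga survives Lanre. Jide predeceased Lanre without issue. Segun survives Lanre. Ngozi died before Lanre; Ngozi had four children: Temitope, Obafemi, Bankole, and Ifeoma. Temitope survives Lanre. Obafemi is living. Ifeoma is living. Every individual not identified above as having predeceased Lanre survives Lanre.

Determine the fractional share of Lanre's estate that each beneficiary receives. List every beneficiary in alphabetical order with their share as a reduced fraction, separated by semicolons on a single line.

Abiodun 3/64; Bankole 3/64; Chidinma 1/4; Chukwudi 1/16; Dayo 3/64; Folake 3/64; Gbenga 3/64; Ifeoma 3/64; Obafemi 3/64; Segun 3/16; Temitope 3/64; Uzoma 1/16; Zainab 1/16

Chidinma, as surviving spouse, takes 1/4.
The remaining 3/4 passes to Lanre's descendants per stirpes.
Jide left no surviving issue, so that branch lapses and is disregarded.
The 3/4 is divided into 4 equal shares of 3/16 among Kehinde, Ebele, Segun, Ngozi.
Kehinde predeceased; the 3/16 allotted to Kehinde's branch passes to Kehinde's issue by representation.
The 3/16 is divided into 3 equal shares of 1/16 among Zainab, Uzoma, Chukwudi.
Zainab is living and takes 1/16.
Uzoma is living and takes 1/16.
Chukwudi is living and takes 1/16.
Ebele predeceased; the 3/16 allotted to Ebele's branch passes to Ebele's issue by representation.
Ronke's line is the sole branch at this level, so the full 3/16 passes to Ronke's issue by representation.
The 3/16 is divided into 4 equal shares of 3/64 among Abiodun, Folake, Dayo, Gbenga.
Abiodun is living and takes 3/64.
Folake is living and takes 3/64.
Dayo is living and takes 3/64.
Gbenga is living and takes 3/64.
Segun is living and takes 3/16.
Ngozi predeceased; the 3/16 allotted to Ngozi's branch passes to Ngozi's issue by representation.
The 3/16 is divided into 4 equal shares of 3/64 among Temitope, Obafemi, Bankole, Ifeoma.
Temitope is living and takes 3/64.
Obafemi is living and takes 3/64.
Bankole is living and takes 3/64.
Ifeoma is living and takes 3/64.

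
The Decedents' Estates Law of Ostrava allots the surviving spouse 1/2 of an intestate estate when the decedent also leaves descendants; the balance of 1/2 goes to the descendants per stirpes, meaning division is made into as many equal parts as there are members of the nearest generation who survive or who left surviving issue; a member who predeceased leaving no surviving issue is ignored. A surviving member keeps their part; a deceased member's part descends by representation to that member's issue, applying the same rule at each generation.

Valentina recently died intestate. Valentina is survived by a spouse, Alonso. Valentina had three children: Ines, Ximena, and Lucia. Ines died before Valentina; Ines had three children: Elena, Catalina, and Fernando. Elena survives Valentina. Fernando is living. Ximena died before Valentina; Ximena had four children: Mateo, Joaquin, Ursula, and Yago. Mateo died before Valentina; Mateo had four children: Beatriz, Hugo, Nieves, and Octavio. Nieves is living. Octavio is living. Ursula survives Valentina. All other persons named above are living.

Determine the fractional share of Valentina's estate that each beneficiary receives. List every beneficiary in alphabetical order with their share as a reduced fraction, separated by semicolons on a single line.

Alonso, as surviving spouse, takes 1/2.
The remaining 1/2 passes to Valentina's descendants per stirpes.
The 1/2 is divided into 3 equal shares of 1/6 among Ines, Ximena, Lucia.
Ines predeceased; the 1/6 allotted to Ines's branch passes to Ines's issue by representation.
The 1/6 is divided into 3 equal shares of 1/18 among Elena, Catalina, Fernando.
Elena is living and takes 1/18.
Catalina is living and takes 1/18.
Fernando is living and takes 1/18.
Ximena predeceased; the 1/6 allotted to Ximena's branch passes to Ximena's issue by representation.
The 1/6 is divided into 4 equal shares of 1/24 among Mateo, Joaquin, Ursula, Yago.
Mateo predeceased; the 1/24 allotted to Mateo's branch passes to Mateo's issue by representation.
The 1/24 is divided into 4 equal shares of 1/96 among Beatriz, Hugo, Nieves, Octavio.
Beatriz is living and takes 1/96.
Hugo is living and takes 1/96.
Nieves is living and takes 1/96.
Octavio is living and takes 1/96.
Joaquin is living and takes 1/24.
Ursula is living and takes 1/24.
Yago is living and takes 1/24.
Lucia is living and takes 1/6.

Alonso 1/2; Beatriz 1/96; Catalina 1/18; Elena 1/18; Fernando 1/18; Hugo 1/96; Joaquin 1/24; Lucia 1/6; Nieves 1/96; Octavio 1/96; Ursula 1/24; Yago 1/24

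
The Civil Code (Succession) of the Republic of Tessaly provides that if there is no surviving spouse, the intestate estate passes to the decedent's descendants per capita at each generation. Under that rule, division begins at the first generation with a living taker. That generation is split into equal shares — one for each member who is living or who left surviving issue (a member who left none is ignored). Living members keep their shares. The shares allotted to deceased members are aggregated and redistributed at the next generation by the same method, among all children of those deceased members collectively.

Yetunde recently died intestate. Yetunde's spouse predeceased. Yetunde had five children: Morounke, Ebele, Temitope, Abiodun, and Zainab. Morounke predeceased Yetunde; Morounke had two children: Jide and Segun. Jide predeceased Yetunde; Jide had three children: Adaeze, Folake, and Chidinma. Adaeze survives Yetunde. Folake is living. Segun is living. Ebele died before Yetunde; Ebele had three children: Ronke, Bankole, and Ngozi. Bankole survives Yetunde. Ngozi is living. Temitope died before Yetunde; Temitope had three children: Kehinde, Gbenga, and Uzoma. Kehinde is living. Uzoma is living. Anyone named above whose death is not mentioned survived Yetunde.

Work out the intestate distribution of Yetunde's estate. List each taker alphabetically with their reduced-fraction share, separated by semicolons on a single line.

There is no surviving spouse, so the entire estate passes to Yetunde's descendants per capita at each generation.
At generation 1 (Morounke, Ebele, Temitope, Abiodun, Zainab) there are 5 shares of (1)/5 = 1/5 each.
Living: Abiodun and Zainab — each takes 1/5.
Deceased: Morounke, Ebele, and Temitope. Their combined 3/5 is pooled and carried to generation 2.
At generation 2 (Jide, Segun, Ronke, Bankole, Ngozi, Kehinde, Gbenga, Uzoma) there are 8 shares of (3/5)/8 = 3/40 each.
Living: Segun, Ronke, Bankole, Ngozi, Kehinde, Gbenga, and Uzoma — each takes 3/40.
Deceased: Jide. That 3/40 share is carried to generation 3.
At generation 3 (Adaeze, Folake, Chidinma) there are 3 shares of (3/40)/3 = 1/40 each.
Living: Adaeze, Folake, and Chidinma — each takes 1/40.

Abiodun 1/5; Adaeze 1/40; Bankole 3/40; Chidinma 1/40; Folake 1/40; Gbenga 3/40; Kehinde 3/40; Ngozi 3/40; Ronke 3/40; Segun 3/40; Uzoma 3/40; Zainab 1/5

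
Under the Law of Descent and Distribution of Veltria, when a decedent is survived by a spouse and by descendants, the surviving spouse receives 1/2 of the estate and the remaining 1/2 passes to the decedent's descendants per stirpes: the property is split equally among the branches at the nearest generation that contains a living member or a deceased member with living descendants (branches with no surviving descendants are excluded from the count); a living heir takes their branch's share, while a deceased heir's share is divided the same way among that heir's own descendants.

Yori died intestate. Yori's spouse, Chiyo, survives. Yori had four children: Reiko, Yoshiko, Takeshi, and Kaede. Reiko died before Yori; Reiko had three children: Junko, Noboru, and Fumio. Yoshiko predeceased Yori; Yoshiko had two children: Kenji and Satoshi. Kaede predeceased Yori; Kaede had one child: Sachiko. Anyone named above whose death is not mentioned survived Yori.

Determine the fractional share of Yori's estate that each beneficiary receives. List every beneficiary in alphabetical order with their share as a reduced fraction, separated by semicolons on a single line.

Chiyo 1/2; Fumio 1/24; Junko 1/24; Kenji 1/16; Noboru 1/24; Sachiko 1/8; Satoshi 1/16; Takeshi 1/8

Chiyo, as surviving spouse, takes 1/2.
The remaining 1/2 passes to Yori's descendants per stirpes.
The 1/2 is divided into 4 equal shares of 1/8 among Reiko, Yoshiko, Takeshi, Kaede.
Reiko predeceased; the 1/8 allotted to Reiko's branch passes to Reiko's issue by representation.
The 1/8 is divided into 3 equal shares of 1/24 among Junko, Noboru, Fumio.
Junko is living and takes 1/24.
Noboru is living and takes 1/24.
Fumio is living and takes 1/24.
Yoshiko predeceased; the 1/8 allotted to Yoshiko's branch passes to Yoshiko's issue by representation.
The 1/8 is divided into 2 equal shares of 1/16 among Kenji, Satoshi.
Kenji is living and takes 1/16.
Satoshi is living and takes 1/16.
Takeshi is living and takes 1/8.
Kaede predeceased; the 1/8 allotted to Kaede's branch passes to Kaede's issue by representation.
Sachiko is the sole taker at this level and receives the full 1/8.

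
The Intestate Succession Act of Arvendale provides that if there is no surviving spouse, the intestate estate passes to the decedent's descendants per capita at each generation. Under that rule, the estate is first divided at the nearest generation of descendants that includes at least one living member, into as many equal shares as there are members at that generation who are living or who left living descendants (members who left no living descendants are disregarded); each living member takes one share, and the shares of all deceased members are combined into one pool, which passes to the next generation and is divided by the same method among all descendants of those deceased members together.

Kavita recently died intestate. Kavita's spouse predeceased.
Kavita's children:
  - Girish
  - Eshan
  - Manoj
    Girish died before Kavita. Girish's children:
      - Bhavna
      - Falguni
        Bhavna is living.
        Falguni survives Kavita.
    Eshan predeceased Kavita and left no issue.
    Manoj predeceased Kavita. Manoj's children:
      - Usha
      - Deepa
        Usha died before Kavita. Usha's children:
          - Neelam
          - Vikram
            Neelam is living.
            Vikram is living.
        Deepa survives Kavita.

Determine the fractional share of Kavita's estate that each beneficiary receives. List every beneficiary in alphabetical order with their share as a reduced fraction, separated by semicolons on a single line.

There is no surviving spouse, so the entire estate passes to Kavita's descendants per capita at each generation.
No one at generation 1 (Girish, Manoj) is living; moving to the next generation.
At generation 2 (Bhavna, Falguni, Usha, Deepa) there are 4 shares of (1)/4 = 1/4 each.
Living: Bhavna, Falguni, and Deepa — each takes 1/4.
Deceased: Usha. That 1/4 share is carried to generation 3.
At generation 3 (Neelam, Vikram) there are 2 shares of (1/4)/2 = 1/8 each.
Living: Neelam and Vikram — each takes 1/8.

Bhavna 1/4; Deepa 1/4; Falguni 1/4; Neelam 1/8; Vikram 1/8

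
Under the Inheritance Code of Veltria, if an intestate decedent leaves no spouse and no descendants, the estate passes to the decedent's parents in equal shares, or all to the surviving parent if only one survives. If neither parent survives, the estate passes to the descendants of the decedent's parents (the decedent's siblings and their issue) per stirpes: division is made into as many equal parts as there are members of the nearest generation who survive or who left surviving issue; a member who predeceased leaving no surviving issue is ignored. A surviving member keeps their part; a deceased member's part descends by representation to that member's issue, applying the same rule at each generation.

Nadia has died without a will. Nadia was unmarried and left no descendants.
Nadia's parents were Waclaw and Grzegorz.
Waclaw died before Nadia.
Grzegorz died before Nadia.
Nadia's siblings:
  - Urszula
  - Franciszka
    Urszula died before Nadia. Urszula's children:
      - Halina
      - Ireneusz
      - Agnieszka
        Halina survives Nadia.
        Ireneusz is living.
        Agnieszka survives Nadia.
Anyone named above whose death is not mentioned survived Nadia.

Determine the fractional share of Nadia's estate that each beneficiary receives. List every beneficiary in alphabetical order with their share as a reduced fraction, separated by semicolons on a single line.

Agnieszka 1/6; Franciszka 1/2; Halina 1/6; Ireneusz 1/6

Neither parent survives and there are no descendants, so the estate passes to Nadia's siblings and their issue per stirpes.
The estate is divided into 2 equal shares of 1/2 among Urszula, Franciszka.
Urszula predeceased; the 1/2 allotted to Urszula's branch passes to Urszula's issue by representation.
The 1/2 is divided into 3 equal shares of 1/6 among Halina, Ireneusz, Agnieszka.
Halina is living and takes 1/6.
Ireneusz is living and takes 1/6.
Agnieszka is living and takes 1/6.
Franciszka is living and takes 1/2.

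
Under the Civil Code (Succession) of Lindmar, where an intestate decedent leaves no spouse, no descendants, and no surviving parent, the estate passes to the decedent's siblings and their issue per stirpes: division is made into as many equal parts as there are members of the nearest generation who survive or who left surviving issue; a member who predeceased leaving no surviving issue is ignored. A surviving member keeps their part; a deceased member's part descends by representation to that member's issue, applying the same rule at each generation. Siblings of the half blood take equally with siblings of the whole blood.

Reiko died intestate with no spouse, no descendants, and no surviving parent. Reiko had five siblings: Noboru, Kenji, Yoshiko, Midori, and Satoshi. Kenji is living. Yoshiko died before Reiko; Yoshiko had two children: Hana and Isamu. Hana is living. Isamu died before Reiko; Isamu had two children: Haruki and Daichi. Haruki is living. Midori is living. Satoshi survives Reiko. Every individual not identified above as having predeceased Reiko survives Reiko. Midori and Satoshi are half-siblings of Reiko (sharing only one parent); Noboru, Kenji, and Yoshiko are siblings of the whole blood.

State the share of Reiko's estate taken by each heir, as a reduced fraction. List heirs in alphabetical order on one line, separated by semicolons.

No spouse, descendants, or parent survives, so the estate passes to Reiko's siblings per stirpes.
Half-blood and whole-blood siblings take equally under the stated rule.
The estate is divided into 5 equal shares of 1/5 among Noboru, Kenji, Yoshiko, Midori, Satoshi.
Noboru is living and takes 1/5.
Kenji is living and takes 1/5.
Yoshiko predeceased; the 1/5 allotted to Yoshiko's branch passes to Yoshiko's issue by representation.
The 1/5 is divided into 2 equal shares of 1/10 among Hana, Isamu.
Hana is living and takes 1/10.
Isamu predeceased; the 1/10 allotted to Isamu's branch passes to Isamu's issue by representation.
The 1/10 is divided into 2 equal shares of 1/20 among Haruki, Daichi.
Haruki is living and takes 1/20.
Daichi is living and takes 1/20.
Midori is living and takes 1/5.
Satoshi is living and takes 1/5.

Daichi 1/20; Hana 1/10; Haruki 1/20; Kenji 1/5; Midori 1/5; Noboru 1/5; Satoshi 1/5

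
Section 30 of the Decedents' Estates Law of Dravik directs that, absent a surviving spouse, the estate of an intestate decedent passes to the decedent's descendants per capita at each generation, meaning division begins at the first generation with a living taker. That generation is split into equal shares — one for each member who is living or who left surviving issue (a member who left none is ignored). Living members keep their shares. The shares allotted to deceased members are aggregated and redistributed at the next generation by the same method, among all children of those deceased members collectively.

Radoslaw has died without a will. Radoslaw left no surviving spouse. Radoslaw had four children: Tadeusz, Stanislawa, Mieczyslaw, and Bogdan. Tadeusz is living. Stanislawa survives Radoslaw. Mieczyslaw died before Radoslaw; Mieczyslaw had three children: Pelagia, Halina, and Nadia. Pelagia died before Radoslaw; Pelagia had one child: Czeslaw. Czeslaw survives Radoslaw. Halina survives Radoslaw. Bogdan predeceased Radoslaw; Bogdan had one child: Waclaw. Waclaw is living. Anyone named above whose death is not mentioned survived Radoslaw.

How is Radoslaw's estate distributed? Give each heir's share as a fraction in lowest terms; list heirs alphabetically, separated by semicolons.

Czeslaw 1/8; Halina 1/8; Nadia 1/8; Stanislawa 1/4; Tadeusz 1/4; Waclaw 1/8

There is no surviving spouse, so the entire estate passes to Radoslaw's descendants per capita at each generation.
At generation 1 (Tadeusz, Stanislawa, Mieczyslaw, Bogdan) there are 4 shares of (1)/4 = 1/4 each.
Living: Tadeusz and Stanislawa — each takes 1/4.
Deceased: Mieczyslaw and Bogdan. Their combined 1/2 is pooled and carried to generation 2.
At generation 2 (Pelagia, Halina, Nadia, Waclaw) there are 4 shares of (1/2)/4 = 1/8 each.
Living: Halina, Nadia, and Waclaw — each takes 1/8.
Deceased: Pelagia. That 1/8 share is carried to generation 3.
At generation 3 (Czeslaw) there are 1 shares of (1/8)/1 = 1/8 each.
Living: Czeslaw — each takes 1/8.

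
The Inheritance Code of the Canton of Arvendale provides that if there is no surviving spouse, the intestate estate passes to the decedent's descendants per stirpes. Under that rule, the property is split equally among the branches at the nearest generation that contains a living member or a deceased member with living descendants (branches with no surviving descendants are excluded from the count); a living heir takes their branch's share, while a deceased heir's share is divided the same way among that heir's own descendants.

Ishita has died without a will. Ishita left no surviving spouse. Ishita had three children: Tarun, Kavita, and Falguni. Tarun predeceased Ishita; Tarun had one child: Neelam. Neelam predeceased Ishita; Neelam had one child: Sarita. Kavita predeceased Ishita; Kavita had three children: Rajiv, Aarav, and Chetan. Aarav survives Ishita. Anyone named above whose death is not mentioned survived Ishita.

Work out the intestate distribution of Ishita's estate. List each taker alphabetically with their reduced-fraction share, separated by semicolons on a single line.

There is no surviving spouse, so the entire estate passes to Ishita's descendants per stirpes.
The estate is divided into 3 equal shares of 1/3 among Tarun, Kavita, Falguni.
Tarun predeceased; the 1/3 allotted to Tarun's branch passes to Tarun's issue by representation.
Neelam's line is the sole branch at this level, so the full 1/3 passes to Neelam's issue by representation.
Sarita is the sole taker at this level and receives the full 1/3.
Kavita predeceased; the 1/3 allotted to Kavita's branch passes to Kavita's issue by representation.
The 1/3 is divided into 3 equal shares of 1/9 among Rajiv, Aarav, Chetan.
Rajiv is living and takes 1/9.
Aarav is living and takes 1/9.
Chetan is living and takes 1/9.
Falguni is living and takes 1/3.

Aarav 1/9; Chetan 1/9; Falguni 1/3; Rajiv 1/9; Sarita 1/3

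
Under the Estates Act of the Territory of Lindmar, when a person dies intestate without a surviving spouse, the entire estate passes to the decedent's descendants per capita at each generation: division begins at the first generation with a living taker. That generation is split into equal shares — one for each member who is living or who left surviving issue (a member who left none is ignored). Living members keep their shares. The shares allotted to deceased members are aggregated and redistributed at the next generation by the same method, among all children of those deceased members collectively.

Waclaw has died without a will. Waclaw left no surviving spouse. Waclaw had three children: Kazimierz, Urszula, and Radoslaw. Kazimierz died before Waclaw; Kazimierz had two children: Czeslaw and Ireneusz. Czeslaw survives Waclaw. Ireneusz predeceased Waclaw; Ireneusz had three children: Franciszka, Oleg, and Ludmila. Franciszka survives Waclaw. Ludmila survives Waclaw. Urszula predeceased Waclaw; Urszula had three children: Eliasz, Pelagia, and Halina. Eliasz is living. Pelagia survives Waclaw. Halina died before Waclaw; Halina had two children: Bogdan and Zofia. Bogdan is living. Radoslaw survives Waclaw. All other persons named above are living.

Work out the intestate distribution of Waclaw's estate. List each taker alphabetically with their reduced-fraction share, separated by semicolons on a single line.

Bogdan 4/75; Czeslaw 2/15; Eliasz 2/15; Franciszka 4/75; Ludmila 4/75; Oleg 4/75; Pelagia 2/15; Radoslaw 1/3; Zofia 4/75

There is no surviving spouse, so the entire estate passes to Waclaw's descendants per capita at each generation.
At generation 1 (Kazimierz, Urszula, Radoslaw) there are 3 shares of (1)/3 = 1/3 each.
Living: Radoslaw — each takes 1/3.
Deceased: Kazimierz and Urszula. Their combined 2/3 is pooled and carried to generation 2.
At generation 2 (Czeslaw, Ireneusz, Eliasz, Pelagia, Halina) there are 5 shares of (2/3)/5 = 2/15 each.
Living: Czeslaw, Eliasz, and Pelagia — each takes 2/15.
Deceased: Ireneusz and Halina. Their combined 4/15 is pooled and carried to generation 3.
At generation 3 (Franciszka, Oleg, Ludmila, Bogdan, Zofia) there are 5 shares of (4/15)/5 = 4/75 each.
Living: Franciszka, Oleg, Ludmila, Bogdan, and Zofia — each takes 4/75.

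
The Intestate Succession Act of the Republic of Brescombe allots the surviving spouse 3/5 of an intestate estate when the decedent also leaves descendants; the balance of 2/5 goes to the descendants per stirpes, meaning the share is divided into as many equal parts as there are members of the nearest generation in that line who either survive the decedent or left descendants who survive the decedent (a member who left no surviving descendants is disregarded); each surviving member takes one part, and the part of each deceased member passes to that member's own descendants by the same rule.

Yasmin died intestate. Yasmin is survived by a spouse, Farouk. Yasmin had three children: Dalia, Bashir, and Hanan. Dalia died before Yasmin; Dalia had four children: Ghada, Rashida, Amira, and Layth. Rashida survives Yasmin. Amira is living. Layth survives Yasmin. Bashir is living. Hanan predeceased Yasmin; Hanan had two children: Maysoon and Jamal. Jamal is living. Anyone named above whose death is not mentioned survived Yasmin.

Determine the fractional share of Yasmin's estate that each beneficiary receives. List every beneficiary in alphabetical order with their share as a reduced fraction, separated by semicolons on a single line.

Farouk, as surviving spouse, takes 3/5.
The remaining 2/5 passes to Yasmin's descendants per stirpes.
The 2/5 is divided into 3 equal shares of 2/15 among Dalia, Bashir, Hanan.
Dalia predeceased; the 2/15 allotted to Dalia's branch passes to Dalia's issue by representation.
The 2/15 is divided into 4 equal shares of 1/30 among Ghada, Rashida, Amira, Layth.
Ghada is living and takes 1/30.
Rashida is living and takes 1/30.
Amira is living and takes 1/30.
Layth is living and takes 1/30.
Bashir is living and takes 2/15.
Hanan predeceased; the 2/15 allotted to Hanan's branch passes to Hanan's issue by representation.
The 2/15 is divided into 2 equal shares of 1/15 among Maysoon, Jamal.
Maysoon is living and takes 1/15.
Jamal is living and takes 1/15.

Amira 1/30; Bashir 2/15; Farouk 3/5; Ghada 1/30; Jamal 1/15; Layth 1/30; Maysoon 1/15; Rashida 1/30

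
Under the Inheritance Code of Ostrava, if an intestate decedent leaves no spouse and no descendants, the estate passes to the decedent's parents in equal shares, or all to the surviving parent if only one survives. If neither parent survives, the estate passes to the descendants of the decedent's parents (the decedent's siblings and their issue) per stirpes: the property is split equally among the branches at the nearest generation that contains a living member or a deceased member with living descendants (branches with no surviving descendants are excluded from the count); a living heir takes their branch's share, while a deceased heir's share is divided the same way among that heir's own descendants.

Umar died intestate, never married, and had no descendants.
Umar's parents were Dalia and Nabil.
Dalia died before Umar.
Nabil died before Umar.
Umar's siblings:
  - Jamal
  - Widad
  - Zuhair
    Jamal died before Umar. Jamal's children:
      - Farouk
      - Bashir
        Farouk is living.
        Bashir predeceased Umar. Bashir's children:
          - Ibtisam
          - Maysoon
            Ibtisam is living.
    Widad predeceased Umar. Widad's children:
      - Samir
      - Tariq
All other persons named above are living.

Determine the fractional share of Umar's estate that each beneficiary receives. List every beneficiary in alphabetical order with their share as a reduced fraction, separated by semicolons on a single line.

Farouk 1/6; Ibtisam 1/12; Maysoon 1/12; Samir 1/6; Tariq 1/6; Zuhair 1/3

Neither parent survives and there are no descendants, so the estate passes to Umar's siblings and their issue per stirpes.
The estate is divided into 3 equal shares of 1/3 among Jamal, Widad, Zuhair.
Jamal predeceased; the 1/3 allotted to Jamal's branch passes to Jamal's issue by representation.
The 1/3 is divided into 2 equal shares of 1/6 among Farouk, Bashir.
Farouk is living and takes 1/6.
Bashir predeceased; the 1/6 allotted to Bashir's branch passes to Bashir's issue by representation.
The 1/6 is divided into 2 equal shares of 1/12 among Ibtisam, Maysoon.
Ibtisam is living and takes 1/12.
Maysoon is living and takes 1/12.
Widad predeceased; the 1/3 allotted to Widad's branch passes to Widad's issue by representation.
The 1/3 is divided into 2 equal shares of 1/6 among Samir, Tariq.
Samir is living and takes 1/6.
Tariq is living and takes 1/6.
Zuhair is living and takes 1/3.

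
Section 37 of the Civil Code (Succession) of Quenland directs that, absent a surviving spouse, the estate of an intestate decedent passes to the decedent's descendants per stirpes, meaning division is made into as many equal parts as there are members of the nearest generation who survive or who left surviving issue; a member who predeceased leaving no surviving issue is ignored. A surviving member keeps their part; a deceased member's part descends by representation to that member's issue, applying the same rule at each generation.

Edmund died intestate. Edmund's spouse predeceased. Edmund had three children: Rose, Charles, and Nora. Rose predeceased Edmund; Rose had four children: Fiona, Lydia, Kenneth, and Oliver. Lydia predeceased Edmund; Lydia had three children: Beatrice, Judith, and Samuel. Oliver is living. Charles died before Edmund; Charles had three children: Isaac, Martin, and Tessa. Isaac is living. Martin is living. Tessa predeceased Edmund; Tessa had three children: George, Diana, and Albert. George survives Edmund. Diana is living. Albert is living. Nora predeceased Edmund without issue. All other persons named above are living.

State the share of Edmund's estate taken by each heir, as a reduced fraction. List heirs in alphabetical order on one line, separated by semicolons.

Albert 1/18; Beatrice 1/24; Diana 1/18; Fiona 1/8; George 1/18; Isaac 1/6; Judith 1/24; Kenneth 1/8; Martin 1/6; Oliver 1/8; Samuel 1/24

There is no surviving spouse, so the entire estate passes to Edmund's descendants per stirpes.
Nora left no surviving issue, so that branch lapses and is disregarded.
The estate is divided into 2 equal shares of 1/2 among Rose, Charles.
Rose predeceased; the 1/2 allotted to Rose's branch passes to Rose's issue by representation.
The 1/2 is divided into 4 equal shares of 1/8 among Fiona, Lydia, Kenneth, Oliver.
Fiona is living and takes 1/8.
Lydia predeceased; the 1/8 allotted to Lydia's branch passes to Lydia's issue by representation.
The 1/8 is divided into 3 equal shares of 1/24 among Beatrice, Judith, Samuel.
Beatrice is living and takes 1/24.
Judith is living and takes 1/24.
Samuel is living and takes 1/24.
Kenneth is living and takes 1/8.
Oliver is living and takes 1/8.
Charles predeceased; the 1/2 allotted to Charles's branch passes to Charles's issue by representation.
The 1/2 is divided into 3 equal shares of 1/6 among Isaac, Martin, Tessa.
Isaac is living and takes 1/6.
Martin is living and takes 1/6.
Tessa predeceased; the 1/6 allotted to Tessa's branch passes to Tessa's issue by representation.
The 1/6 is divided into 3 equal shares of 1/18 among George, Diana, Albert.
George is living and takes 1/18.
Diana is living and takes 1/18.
Albert is living and takes 1/18.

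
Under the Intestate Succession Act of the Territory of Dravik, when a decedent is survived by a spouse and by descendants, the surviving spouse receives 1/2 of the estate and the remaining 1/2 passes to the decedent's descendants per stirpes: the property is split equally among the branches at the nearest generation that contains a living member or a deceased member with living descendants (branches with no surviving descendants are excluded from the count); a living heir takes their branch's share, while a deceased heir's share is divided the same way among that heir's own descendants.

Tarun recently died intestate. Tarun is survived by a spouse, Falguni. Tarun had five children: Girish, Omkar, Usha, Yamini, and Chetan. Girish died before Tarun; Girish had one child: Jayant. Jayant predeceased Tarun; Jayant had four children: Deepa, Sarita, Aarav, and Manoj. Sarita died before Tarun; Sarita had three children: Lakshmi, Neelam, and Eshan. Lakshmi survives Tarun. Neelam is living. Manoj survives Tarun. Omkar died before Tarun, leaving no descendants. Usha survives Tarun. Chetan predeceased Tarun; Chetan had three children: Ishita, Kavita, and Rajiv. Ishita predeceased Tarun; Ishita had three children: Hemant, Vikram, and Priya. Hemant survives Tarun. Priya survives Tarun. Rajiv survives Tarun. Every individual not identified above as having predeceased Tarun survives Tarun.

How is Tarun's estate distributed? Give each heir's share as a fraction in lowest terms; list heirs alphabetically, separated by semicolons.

Aarav 1/32; Deepa 1/32; Eshan 1/96; Falguni 1/2; Hemant 1/72; Kavita 1/24; Lakshmi 1/96; Manoj 1/32; Neelam 1/96; Priya 1/72; Rajiv 1/24; Usha 1/8; Vikram 1/72; Yamini 1/8

Falguni, as surviving spouse, takes 1/2.
The remaining 1/2 passes to Tarun's descendants per stirpes.
Omkar left no surviving issue, so that branch lapses and is disregarded.
The 1/2 is divided into 4 equal shares of 1/8 among Girish, Usha, Yamini, Chetan.
Girish predeceased; the 1/8 allotted to Girish's branch passes to Girish's issue by representation.
Jayant's line is the sole branch at this level, so the full 1/8 passes to Jayant's issue by representation.
The 1/8 is divided into 4 equal shares of 1/32 among Deepa, Sarita, Aarav, Manoj.
Deepa is living and takes 1/32.
Sarita predeceased; the 1/32 allotted to Sarita's branch passes to Sarita's issue by representation.
The 1/32 is divided into 3 equal shares of 1/96 among Lakshmi, Neelam, Eshan.
Lakshmi is living and takes 1/96.
Neelam is living and takes 1/96.
Eshan is living and takes 1/96.
Aarav is living and takes 1/32.
Manoj is living and takes 1/32.
Usha is living and takes 1/8.
Yamini is living and takes 1/8.
Chetan predeceased; the 1/8 allotted to Chetan's branch passes to Chetan's issue by representation.
The 1/8 is divided into 3 equal shares of 1/24 among Ishita, Kavita, Rajiv.
Ishita predeceased; the 1/24 allotted to Ishita's branch passes to Ishita's issue by representation.
The 1/24 is divided into 3 equal shares of 1/72 among Hemant, Vikram, Priya.
Hemant is living and takes 1/72.
Vikram is living and takes 1/72.
Priya is living and takes 1/72.
Kavita is living and takes 1/24.
Rajiv is living and takes 1/24.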